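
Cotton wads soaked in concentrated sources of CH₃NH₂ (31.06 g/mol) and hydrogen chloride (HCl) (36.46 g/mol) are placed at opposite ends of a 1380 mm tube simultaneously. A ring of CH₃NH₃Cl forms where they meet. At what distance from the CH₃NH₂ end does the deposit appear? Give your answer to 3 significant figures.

718 mm

In equal time, each gas travels a distance ∝ its rate ∝ 1/√M, so d_CH₃NH₂/d_HCl = √(M_HCl/M_CH₃NH₂) = √(36.46/31.06) = 1.083.
With d_CH₃NH₂ + d_HCl = 1380 mm, d_HCl = 1380/(1 + 1.083) = 662.4 mm.
d_CH₃NH₂ = 1380 − 662.4 = 718 mm.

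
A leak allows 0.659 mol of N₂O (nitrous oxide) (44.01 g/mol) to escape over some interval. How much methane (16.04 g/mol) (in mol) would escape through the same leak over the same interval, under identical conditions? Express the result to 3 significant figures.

Using Graham's law: rate_CH₄/rate_N₂O = √(M_N₂O/M_CH₄) = √(44.01/16.04) = √2.744 = 1.656.
So the amount for CH₄ is 0.659 × 1.656 = 1.09 mol.

1.09 mol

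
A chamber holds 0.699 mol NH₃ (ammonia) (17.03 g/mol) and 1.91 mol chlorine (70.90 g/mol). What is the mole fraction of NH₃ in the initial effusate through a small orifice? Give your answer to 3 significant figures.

Effusion rate of each component ∝ n_i/√M_i (partial pressure × 1/√M).
So x_NH₃ in the escaping gas = (n_NH₃/√M_NH₃) / Σ(n_i/√M_i)
= (0.699/√17.03) / (0.699/√17.03 + 1.91/√70.90) = 0.1694/(0.1694 + 0.2268) = 0.427.

0.427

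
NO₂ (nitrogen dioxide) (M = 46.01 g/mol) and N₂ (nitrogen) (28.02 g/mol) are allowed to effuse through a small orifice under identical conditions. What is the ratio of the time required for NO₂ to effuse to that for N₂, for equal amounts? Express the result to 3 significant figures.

1.28

Since effusion rate ∝ 1/√M, t_NO₂/t_N₂ = √(M_NO₂/M_N₂) = √(46.01/28.02) = √1.642 = 1.28.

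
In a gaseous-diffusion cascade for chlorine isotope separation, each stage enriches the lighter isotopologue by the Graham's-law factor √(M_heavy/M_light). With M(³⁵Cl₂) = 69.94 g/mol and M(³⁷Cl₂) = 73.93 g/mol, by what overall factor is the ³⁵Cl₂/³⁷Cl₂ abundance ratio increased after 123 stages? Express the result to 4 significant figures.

Overall factor = α^123 with α = √(73.93/69.94), i.e. (73.93/69.94)^(123/2).
= 1.05705^(123/2) = 30.33.

30.33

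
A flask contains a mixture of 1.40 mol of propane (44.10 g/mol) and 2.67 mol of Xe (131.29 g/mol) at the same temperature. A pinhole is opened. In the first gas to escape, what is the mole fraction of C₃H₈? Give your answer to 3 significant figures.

0.475

Each component's effusion rate ∝ (its partial pressure)·(1/√M) ∝ n_i/√M_i.
Mole fraction of C₃H₈ in the effusate = (n_C₃H₈/√M_C₃H₈) / (n_C₃H₈/√M_C₃H₈ + n_Xe/√M_Xe)
= (1.40/√44.10) / (1.40/√44.10 + 2.67/√131.29) = 0.2108/(0.2108 + 0.2330) = 0.475.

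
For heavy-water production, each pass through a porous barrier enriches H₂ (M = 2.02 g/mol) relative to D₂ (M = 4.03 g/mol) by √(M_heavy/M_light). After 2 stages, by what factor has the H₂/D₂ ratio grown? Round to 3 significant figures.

2.00

After 2 stages the ratio has grown by (√(4.03/2.02))^2 = (4.03/2.02)^(2/2).
= 1.99505^1 = 2.00.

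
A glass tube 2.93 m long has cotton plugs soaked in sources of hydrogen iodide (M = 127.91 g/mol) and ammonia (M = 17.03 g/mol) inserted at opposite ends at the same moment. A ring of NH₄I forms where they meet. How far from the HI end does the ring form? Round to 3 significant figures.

The fronts meet when d_HI + d_NH₃ = L with d_HI/d_NH₃ = √(M_NH₃/M_HI) (Graham's law). Here √(M_NH₃/M_HI) = √(17.03/127.91) = 0.3649.
With d_HI + d_NH₃ = 2.93 m, d_NH₃ = 2.93/(1 + 0.3649) = 2.147 m.
d_HI = 2.93 − 2.147 = 0.783 m.

0.783 m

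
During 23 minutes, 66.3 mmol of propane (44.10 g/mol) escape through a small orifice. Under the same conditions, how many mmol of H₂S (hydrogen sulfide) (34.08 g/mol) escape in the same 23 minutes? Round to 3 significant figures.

75.4 mmol

Since effusion rate ∝ 1/√M, rate_H₂S/rate_C₃H₈ = √(M_C₃H₈/M_H₂S) = √(44.10/34.08) = √1.294 = 1.138.
So the amount for H₂S is 66.3 × 1.138 = 75.4 mmol.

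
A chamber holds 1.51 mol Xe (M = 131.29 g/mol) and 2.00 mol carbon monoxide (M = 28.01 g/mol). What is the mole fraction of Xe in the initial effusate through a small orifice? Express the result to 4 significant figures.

0.2586

Rate_i ∝ x_i/√M_i (Graham's law weighted by mole fraction), so the effusate composition follows n_i/√M_i.
So x_Xe in the escaping gas = (n_Xe/√M_Xe) / Σ(n_i/√M_i)
= (1.51/√131.29) / (1.51/√131.29 + 2.00/√28.01) = 0.1318/(0.1318 + 0.3779) = 0.2586.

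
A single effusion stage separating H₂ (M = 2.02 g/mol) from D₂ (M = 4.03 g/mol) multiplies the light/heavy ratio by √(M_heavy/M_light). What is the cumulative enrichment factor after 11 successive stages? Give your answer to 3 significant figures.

The single-stage factor is √(M_heavy/M_light), so 11 stages give [√(4.03/2.02)]^11 = (4.03/2.02)^(11/2).
= 1.99505^(11/2) = 44.6.

44.6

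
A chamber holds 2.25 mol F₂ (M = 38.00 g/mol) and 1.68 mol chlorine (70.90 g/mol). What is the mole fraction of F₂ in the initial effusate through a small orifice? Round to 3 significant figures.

The effusion rate of species i is ∝ p_i/√M_i ∝ n_i/√M_i.
So x_F₂ in the escaping gas = (n_F₂/√M_F₂) / Σ(n_i/√M_i)
= (2.25/√38.00) / (2.25/√38.00 + 1.68/√70.90) = 0.3650/(0.3650 + 0.1995) = 0.647.

0.647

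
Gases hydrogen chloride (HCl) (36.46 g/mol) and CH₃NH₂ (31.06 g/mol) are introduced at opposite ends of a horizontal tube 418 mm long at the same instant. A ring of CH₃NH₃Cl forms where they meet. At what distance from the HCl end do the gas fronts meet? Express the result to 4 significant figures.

200.6 mm

The fronts meet when d_HCl + d_CH₃NH₂ = L with d_HCl/d_CH₃NH₂ = √(M_CH₃NH₂/M_HCl) (Graham's law). Here √(M_CH₃NH₂/M_HCl) = √(31.06/36.46) = 0.9230.
With d_HCl + d_CH₃NH₂ = 418 mm, d_CH₃NH₂ = 418/(1 + 0.9230) = 217.4 mm.
d_HCl = 418 − 217.4 = 200.6 mm.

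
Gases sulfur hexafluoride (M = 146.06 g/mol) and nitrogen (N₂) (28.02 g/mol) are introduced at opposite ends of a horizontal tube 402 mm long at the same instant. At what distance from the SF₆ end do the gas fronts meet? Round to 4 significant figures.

Graham's law gives d_SF₆/d_N₂ = rate_SF₆/rate_N₂ = √(M_N₂/M_SF₆) = √(28.02/146.06) = 0.4380.
With d_SF₆ + d_N₂ = 402 mm, d_N₂ = 402/(1 + 0.4380) = 279.6 mm.
d_SF₆ = 402 − 279.6 = 122.4 mm.

122.4 mm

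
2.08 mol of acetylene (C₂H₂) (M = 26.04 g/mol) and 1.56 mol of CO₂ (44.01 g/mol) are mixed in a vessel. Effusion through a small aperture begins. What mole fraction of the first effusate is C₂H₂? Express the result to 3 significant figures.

The effusion rate of species i is ∝ p_i/√M_i ∝ n_i/√M_i.
Mole fraction of C₂H₂ in the effusate = (n_C₂H₂/√M_C₂H₂) / (n_C₂H₂/√M_C₂H₂ + n_CO₂/√M_CO₂)
= (2.08/√26.04) / (2.08/√26.04 + 1.56/√44.01) = 0.4076/(0.4076 + 0.2352) = 0.634.

0.634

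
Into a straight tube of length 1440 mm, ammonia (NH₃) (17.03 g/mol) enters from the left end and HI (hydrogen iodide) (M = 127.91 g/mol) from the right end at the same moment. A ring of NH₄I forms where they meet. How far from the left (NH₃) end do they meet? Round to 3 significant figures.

Graham's law gives d_NH₃/d_HI = rate_NH₃/rate_HI = √(M_HI/M_NH₃) = √(127.91/17.03) = 2.741.
With d_NH₃ + d_HI = 1440 mm, d_HI = 1440/(1 + 2.741) = 385.0 mm.
d_NH₃ = 1440 − 385.0 = 1060 mm.

1060 mm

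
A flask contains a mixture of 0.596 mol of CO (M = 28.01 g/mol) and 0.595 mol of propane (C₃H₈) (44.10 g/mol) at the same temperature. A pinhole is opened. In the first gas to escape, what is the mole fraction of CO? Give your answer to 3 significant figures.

Effusion rate of each component ∝ n_i/√M_i (partial pressure × 1/√M).
So x_CO in the escaping gas = (n_CO/√M_CO) / Σ(n_i/√M_i)
= (0.596/√28.01) / (0.596/√28.01 + 0.595/√44.10) = 0.1126/(0.1126 + 0.08960) = 0.557.

0.557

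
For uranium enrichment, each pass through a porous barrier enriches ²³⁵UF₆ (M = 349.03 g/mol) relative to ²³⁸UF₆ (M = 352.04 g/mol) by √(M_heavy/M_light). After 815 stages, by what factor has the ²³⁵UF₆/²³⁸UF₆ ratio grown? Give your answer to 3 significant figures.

33.1

The single-stage factor is √(M_heavy/M_light), so 815 stages give [√(352.04/349.03)]^815 = (352.04/349.03)^(815/2).
= 1.00862^(815/2) = 33.1.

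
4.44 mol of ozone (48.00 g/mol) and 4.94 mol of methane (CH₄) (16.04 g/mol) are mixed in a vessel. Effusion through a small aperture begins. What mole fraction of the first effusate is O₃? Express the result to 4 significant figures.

Each component's effusion rate ∝ (its partial pressure)·(1/√M) ∝ n_i/√M_i.
So x_O₃ in the escaping gas = (n_O₃/√M_O₃) / Σ(n_i/√M_i)
= (4.44/√48.00) / (4.44/√48.00 + 4.94/√16.04) = 0.6409/(0.6409 + 1.233) = 0.3419.

0.3419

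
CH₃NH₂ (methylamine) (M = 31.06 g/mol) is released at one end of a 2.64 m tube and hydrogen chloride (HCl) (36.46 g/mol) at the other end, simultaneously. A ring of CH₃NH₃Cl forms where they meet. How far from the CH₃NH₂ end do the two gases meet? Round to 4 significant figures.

Graham's law gives d_CH₃NH₂/d_HCl = rate_CH₃NH₂/rate_HCl = √(M_HCl/M_CH₃NH₂) = √(36.46/31.06) = 1.083.
With d_CH₃NH₂ + d_HCl = 2.64 m, d_HCl = 2.64/(1 + 1.083) = 1.267 m.
d_CH₃NH₂ = 2.64 − 1.267 = 1.373 m.

1.373 m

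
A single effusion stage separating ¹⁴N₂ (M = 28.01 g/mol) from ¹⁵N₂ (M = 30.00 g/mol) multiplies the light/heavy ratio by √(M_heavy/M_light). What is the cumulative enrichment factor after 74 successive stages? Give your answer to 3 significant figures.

12.7

The single-stage factor is √(M_heavy/M_light), so 74 stages give [√(30.00/28.01)]^74 = (30.00/28.01)^(74/2).
= 1.07105^37 = 12.7.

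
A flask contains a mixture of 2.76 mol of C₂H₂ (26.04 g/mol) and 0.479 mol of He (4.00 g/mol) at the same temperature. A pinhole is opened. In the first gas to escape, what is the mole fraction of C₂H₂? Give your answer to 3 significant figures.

Effusion rate of each component ∝ n_i/√M_i (partial pressure × 1/√M).
So x_C₂H₂ in the escaping gas = (n_C₂H₂/√M_C₂H₂) / Σ(n_i/√M_i)
= (2.76/√26.04) / (2.76/√26.04 + 0.479/√4.00) = 0.5409/(0.5409 + 0.2395) = 0.693.

0.693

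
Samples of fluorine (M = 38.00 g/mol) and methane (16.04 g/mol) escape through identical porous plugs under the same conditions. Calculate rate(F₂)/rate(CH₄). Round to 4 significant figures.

Using Graham's law: rate_F₂/rate_CH₄ = √(M_CH₄/M_F₂) = √(16.04/38.00) = √0.4221 = 0.6497.

0.6497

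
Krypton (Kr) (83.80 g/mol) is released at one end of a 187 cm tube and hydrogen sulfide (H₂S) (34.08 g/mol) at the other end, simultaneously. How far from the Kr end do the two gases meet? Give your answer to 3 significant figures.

In equal time, each gas travels a distance ∝ its rate ∝ 1/√M, so d_Kr/d_H₂S = √(M_H₂S/M_Kr) = √(34.08/83.80) = 0.6377.
With d_Kr + d_H₂S = 187 cm, d_H₂S = 187/(1 + 0.6377) = 114.2 cm.
d_Kr = 187 − 114.2 = 72.8 cm.

72.8 cm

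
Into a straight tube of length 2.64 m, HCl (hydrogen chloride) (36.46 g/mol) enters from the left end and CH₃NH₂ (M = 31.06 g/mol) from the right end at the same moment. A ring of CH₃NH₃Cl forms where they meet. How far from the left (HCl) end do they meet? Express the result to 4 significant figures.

Distances travelled in equal time are proportional to diffusion rates, so d_HCl/d_CH₃NH₂ = √(M_CH₃NH₂/M_HCl) = √(31.06/36.46) = 0.9230.
With d_HCl + d_CH₃NH₂ = 2.64 m, d_CH₃NH₂ = 2.64/(1 + 0.9230) = 1.373 m.
d_HCl = 2.64 − 1.373 = 1.267 m.

1.267 m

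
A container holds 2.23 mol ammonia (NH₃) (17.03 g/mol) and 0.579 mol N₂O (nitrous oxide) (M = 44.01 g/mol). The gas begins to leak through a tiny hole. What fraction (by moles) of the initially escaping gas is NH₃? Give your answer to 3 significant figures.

Rate_i ∝ x_i/√M_i (Graham's law weighted by mole fraction), so the effusate composition follows n_i/√M_i.
x_NH₃(eff) = (n_NH₃/√M_NH₃) / (n_NH₃/√M_NH₃ + n_N₂O/√M_N₂O)
= (2.23/√17.03) / (2.23/√17.03 + 0.579/√44.01) = 0.5404/(0.5404 + 0.08728) = 0.861.

0.861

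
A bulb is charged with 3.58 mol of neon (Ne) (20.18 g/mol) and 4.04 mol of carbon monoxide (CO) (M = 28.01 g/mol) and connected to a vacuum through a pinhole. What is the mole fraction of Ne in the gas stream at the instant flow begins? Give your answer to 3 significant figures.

0.511

Rate_i ∝ x_i/√M_i (Graham's law weighted by mole fraction), so the effusate composition follows n_i/√M_i.
So x_Ne in the escaping gas = (n_Ne/√M_Ne) / Σ(n_i/√M_i)
= (3.58/√20.18) / (3.58/√20.18 + 4.04/√28.01) = 0.7969/(0.7969 + 0.7634) = 0.511.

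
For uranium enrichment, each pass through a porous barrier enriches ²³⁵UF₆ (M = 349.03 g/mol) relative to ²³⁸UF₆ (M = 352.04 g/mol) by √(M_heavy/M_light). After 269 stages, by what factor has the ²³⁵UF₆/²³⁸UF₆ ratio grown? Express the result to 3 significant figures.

3.17

The single-stage factor is √(M_heavy/M_light), so 269 stages give [√(352.04/349.03)]^269 = (352.04/349.03)^(269/2).
= 1.00862^(269/2) = 3.17.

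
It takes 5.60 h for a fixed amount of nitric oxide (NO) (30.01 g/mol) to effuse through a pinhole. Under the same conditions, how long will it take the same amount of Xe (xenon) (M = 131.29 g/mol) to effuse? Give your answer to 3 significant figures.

Graham's law gives t_Xe/t_NO = √(M_Xe/M_NO) = √(131.29/30.01) = √4.375 = 2.092.
So the time for Xe is 5.60 × 2.092 = 11.7 h.

11.7 h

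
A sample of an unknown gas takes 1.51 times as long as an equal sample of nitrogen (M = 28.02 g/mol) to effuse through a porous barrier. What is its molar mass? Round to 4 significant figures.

63.89 g/mol

Graham's law gives t_X/t_N₂ = √(M_X/M_N₂).
1.51 = √(M_X/28.02)
M_X = 28.02 × 1.51² = 28.02 × 2.280 = 63.89 g/mol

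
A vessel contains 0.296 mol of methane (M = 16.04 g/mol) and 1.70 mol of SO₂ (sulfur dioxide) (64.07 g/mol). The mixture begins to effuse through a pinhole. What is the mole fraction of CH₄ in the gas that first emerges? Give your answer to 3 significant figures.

0.258

Rate_i ∝ x_i/√M_i (Graham's law weighted by mole fraction), so the effusate composition follows n_i/√M_i.
So x_CH₄ in the escaping gas = (n_CH₄/√M_CH₄) / Σ(n_i/√M_i)
= (0.296/√16.04) / (0.296/√16.04 + 1.70/√64.07) = 0.07391/(0.07391 + 0.2124) = 0.258.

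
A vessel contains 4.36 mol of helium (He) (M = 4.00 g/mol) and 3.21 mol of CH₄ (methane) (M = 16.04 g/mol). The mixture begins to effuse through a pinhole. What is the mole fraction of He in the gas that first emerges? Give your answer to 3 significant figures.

Each component's effusion rate ∝ (its partial pressure)·(1/√M) ∝ n_i/√M_i.
Mole fraction of He in the effusate = (n_He/√M_He) / (n_He/√M_He + n_CH₄/√M_CH₄)
= (4.36/√4.00) / (4.36/√4.00 + 3.21/√16.04) = 2.180/(2.180 + 0.8015) = 0.731.

0.731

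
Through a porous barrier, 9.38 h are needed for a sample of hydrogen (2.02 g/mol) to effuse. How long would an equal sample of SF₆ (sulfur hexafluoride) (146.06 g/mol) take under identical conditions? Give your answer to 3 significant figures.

By Graham's law, t_SF₆/t_H₂ = √(M_SF₆/M_H₂) = √(146.06/2.02) = √72.31 = 8.503.
So the time for SF₆ is 9.38 × 8.503 = 79.8 h.

79.8 h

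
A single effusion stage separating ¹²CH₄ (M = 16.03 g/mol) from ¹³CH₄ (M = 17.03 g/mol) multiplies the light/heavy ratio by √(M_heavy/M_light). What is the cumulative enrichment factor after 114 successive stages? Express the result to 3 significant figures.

31.5

The single-stage factor is √(M_heavy/M_light), so 114 stages give [√(17.03/16.03)]^114 = (17.03/16.03)^(114/2).
= 1.06238^57 = 31.5.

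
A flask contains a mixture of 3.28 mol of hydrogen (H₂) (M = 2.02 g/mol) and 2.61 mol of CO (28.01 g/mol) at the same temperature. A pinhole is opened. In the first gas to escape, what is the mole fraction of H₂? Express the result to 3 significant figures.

Each component's effusion rate ∝ (its partial pressure)·(1/√M) ∝ n_i/√M_i.
x_H₂(eff) = (n_H₂/√M_H₂) / (n_H₂/√M_H₂ + n_CO/√M_CO)
= (3.28/√2.02) / (3.28/√2.02 + 2.61/√28.01) = 2.308/(2.308 + 0.4932) = 0.824.

0.824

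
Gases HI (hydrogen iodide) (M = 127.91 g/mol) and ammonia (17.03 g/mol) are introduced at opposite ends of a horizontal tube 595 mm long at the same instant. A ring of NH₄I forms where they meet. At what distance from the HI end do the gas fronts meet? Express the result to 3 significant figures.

159 mm

In equal time, each gas travels a distance ∝ its rate ∝ 1/√M, so d_HI/d_NH₃ = √(M_NH₃/M_HI) = √(17.03/127.91) = 0.3649.
With d_HI + d_NH₃ = 595 mm, d_NH₃ = 595/(1 + 0.3649) = 435.9 mm.
d_HI = 595 − 435.9 = 159 mm.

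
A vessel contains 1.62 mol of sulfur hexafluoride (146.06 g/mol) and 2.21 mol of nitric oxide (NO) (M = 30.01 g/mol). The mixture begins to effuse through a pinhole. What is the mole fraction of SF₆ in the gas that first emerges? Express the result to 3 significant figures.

0.249

Each component's effusion rate ∝ (its partial pressure)·(1/√M) ∝ n_i/√M_i.
So x_SF₆ in the escaping gas = (n_SF₆/√M_SF₆) / Σ(n_i/√M_i)
= (1.62/√146.06) / (1.62/√146.06 + 2.21/√30.01) = 0.1340/(0.1340 + 0.4034) = 0.249.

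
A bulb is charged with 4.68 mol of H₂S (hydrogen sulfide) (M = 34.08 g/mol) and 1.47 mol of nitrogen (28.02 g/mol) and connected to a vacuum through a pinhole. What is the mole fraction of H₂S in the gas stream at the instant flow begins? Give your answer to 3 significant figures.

0.743

Effusion rate of each component ∝ n_i/√M_i (partial pressure × 1/√M).
x_H₂S(eff) = (n_H₂S/√M_H₂S) / (n_H₂S/√M_H₂S + n_N₂/√M_N₂)
= (4.68/√34.08) / (4.68/√34.08 + 1.47/√28.02) = 0.8017/(0.8017 + 0.2777) = 0.743.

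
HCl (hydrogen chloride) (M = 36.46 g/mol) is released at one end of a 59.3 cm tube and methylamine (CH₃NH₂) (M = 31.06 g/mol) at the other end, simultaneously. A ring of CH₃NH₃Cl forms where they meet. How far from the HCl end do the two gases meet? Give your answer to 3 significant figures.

28.5 cm

In equal time, each gas travels a distance ∝ its rate ∝ 1/√M, so d_HCl/d_CH₃NH₂ = √(M_CH₃NH₂/M_HCl) = √(31.06/36.46) = 0.9230.
With d_HCl + d_CH₃NH₂ = 59.3 cm, d_CH₃NH₂ = 59.3/(1 + 0.9230) = 30.84 cm.
d_HCl = 59.3 − 30.84 = 28.5 cm.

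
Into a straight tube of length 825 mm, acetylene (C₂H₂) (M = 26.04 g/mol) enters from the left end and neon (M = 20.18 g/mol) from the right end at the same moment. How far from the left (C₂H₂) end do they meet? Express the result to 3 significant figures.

Distances travelled in equal time are proportional to diffusion rates, so d_C₂H₂/d_Ne = √(M_Ne/M_C₂H₂) = √(20.18/26.04) = 0.8803.
With d_C₂H₂ + d_Ne = 825 mm, d_Ne = 825/(1 + 0.8803) = 438.8 mm.
d_C₂H₂ = 825 − 438.8 = 386 mm.

386 mm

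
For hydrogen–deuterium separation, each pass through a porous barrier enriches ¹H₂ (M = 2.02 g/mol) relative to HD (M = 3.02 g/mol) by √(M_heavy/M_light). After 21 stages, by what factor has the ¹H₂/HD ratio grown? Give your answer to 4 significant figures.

68.22

The single-stage factor is √(M_heavy/M_light), so 21 stages give [√(3.02/2.02)]^21 = (3.02/2.02)^(21/2).
= 1.49505^(21/2) = 68.22.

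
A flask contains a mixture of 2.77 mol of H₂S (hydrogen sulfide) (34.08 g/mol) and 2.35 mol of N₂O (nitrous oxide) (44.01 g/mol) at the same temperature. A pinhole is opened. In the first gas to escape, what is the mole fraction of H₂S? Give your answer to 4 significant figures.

Rate_i ∝ x_i/√M_i (Graham's law weighted by mole fraction), so the effusate composition follows n_i/√M_i.
So x_H₂S in the escaping gas = (n_H₂S/√M_H₂S) / Σ(n_i/√M_i)
= (2.77/√34.08) / (2.77/√34.08 + 2.35/√44.01) = 0.4745/(0.4745 + 0.3542) = 0.5726.

0.5726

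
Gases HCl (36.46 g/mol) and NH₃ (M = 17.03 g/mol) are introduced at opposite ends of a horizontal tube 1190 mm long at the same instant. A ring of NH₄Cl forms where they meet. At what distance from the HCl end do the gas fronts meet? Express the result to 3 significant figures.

483 mm

The fronts meet when d_HCl + d_NH₃ = L with d_HCl/d_NH₃ = √(M_NH₃/M_HCl) (Graham's law). Here √(M_NH₃/M_HCl) = √(17.03/36.46) = 0.6834.
With d_HCl + d_NH₃ = 1190 mm, d_NH₃ = 1190/(1 + 0.6834) = 706.9 mm.
d_HCl = 1190 − 706.9 = 483 mm.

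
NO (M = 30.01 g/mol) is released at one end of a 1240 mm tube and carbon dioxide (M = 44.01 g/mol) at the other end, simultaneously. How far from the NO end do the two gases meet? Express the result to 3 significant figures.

Graham's law gives d_NO/d_CO₂ = rate_NO/rate_CO₂ = √(M_CO₂/M_NO) = √(44.01/30.01) = 1.211.
With d_NO + d_CO₂ = 1240 mm, d_CO₂ = 1240/(1 + 1.211) = 560.8 mm.
d_NO = 1240 − 560.8 = 679 mm.

679 mm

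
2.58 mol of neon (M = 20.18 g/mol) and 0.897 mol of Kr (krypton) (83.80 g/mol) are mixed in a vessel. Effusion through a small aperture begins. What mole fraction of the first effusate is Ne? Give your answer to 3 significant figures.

0.854

Rate_i ∝ x_i/√M_i (Graham's law weighted by mole fraction), so the effusate composition follows n_i/√M_i.
x_Ne(eff) = (n_Ne/√M_Ne) / (n_Ne/√M_Ne + n_Kr/√M_Kr)
= (2.58/√20.18) / (2.58/√20.18 + 0.897/√83.80) = 0.5743/(0.5743 + 0.09799) = 0.854.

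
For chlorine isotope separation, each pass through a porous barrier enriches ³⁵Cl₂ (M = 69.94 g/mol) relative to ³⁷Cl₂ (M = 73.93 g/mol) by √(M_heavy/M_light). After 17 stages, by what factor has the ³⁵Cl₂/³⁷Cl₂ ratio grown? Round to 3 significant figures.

Overall factor = α^17 with α = √(73.93/69.94), i.e. (73.93/69.94)^(17/2).
= 1.05705^(17/2) = 1.60.

1.60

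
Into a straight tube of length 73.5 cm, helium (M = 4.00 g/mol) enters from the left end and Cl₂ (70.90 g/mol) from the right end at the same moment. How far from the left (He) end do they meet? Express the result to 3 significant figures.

Distances travelled in equal time are proportional to diffusion rates, so d_He/d_Cl₂ = √(M_Cl₂/M_He) = √(70.90/4.00) = 4.210.
With d_He + d_Cl₂ = 73.5 cm, d_Cl₂ = 73.5/(1 + 4.210) = 14.11 cm.
d_He = 73.5 − 14.11 = 59.4 cm.

59.4 cm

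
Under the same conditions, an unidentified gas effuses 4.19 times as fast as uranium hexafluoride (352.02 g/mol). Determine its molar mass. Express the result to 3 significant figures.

20.1 g/mol

By Graham's law, rate_X/rate_UF₆ = √(M_UF₆/M_X).
4.19 = √(352.02/M_X)
M_X = 352.02 / 4.19² = 352.02 / 17.56 = 20.1 g/mol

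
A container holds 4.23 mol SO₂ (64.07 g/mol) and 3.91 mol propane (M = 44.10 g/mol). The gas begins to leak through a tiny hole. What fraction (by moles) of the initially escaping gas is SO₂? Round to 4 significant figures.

The effusion rate of species i is ∝ p_i/√M_i ∝ n_i/√M_i.
x_SO₂(eff) = (n_SO₂/√M_SO₂) / (n_SO₂/√M_SO₂ + n_C₃H₈/√M_C₃H₈)
= (4.23/√64.07) / (4.23/√64.07 + 3.91/√44.10) = 0.5285/(0.5285 + 0.5888) = 0.4730.

0.4730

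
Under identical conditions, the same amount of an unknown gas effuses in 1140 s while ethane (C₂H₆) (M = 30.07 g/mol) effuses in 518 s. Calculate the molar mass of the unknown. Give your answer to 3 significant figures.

Graham's law gives t_X/t_C₂H₆ = √(M_X/M_C₂H₆).
1140/518 = 2.201 = √(M_X/30.07)
M_X = 30.07 × 2.201² = 30.07 × 4.843 = 146 g/mol

146 g/mol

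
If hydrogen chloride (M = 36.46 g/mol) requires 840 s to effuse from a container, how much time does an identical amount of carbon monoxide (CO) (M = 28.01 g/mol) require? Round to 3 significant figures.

736 s

Using Graham's law: t_CO/t_HCl = √(M_CO/M_HCl) = √(28.01/36.46) = √0.7682 = 0.8765.
So the time for CO is 840 × 0.8765 = 736 s.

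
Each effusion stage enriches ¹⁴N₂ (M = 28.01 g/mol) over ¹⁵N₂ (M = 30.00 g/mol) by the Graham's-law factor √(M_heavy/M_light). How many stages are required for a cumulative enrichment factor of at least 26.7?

96

With α = √(30.00/28.01) per stage, ln α = ½ ln(1.07105) = 0.03432.
Need α^N ≥ 26.7 ⇒ N ≥ ln(26.7) / ln α = 3.285 / 0.03432 = 95.71.
So at least 96 stages are needed.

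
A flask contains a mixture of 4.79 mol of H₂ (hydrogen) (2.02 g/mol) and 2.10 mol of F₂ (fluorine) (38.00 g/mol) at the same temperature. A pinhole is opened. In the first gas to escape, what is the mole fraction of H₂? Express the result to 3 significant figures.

0.908

Effusion rate of each component ∝ n_i/√M_i (partial pressure × 1/√M).
So x_H₂ in the escaping gas = (n_H₂/√M_H₂) / Σ(n_i/√M_i)
= (4.79/√2.02) / (4.79/√2.02 + 2.10/√38.00) = 3.370/(3.370 + 0.3407) = 0.908.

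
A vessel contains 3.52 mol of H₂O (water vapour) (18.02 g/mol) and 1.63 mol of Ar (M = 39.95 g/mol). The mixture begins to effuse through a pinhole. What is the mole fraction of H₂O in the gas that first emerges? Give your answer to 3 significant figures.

The effusion rate of species i is ∝ p_i/√M_i ∝ n_i/√M_i.
Mole fraction of H₂O in the effusate = (n_H₂O/√M_H₂O) / (n_H₂O/√M_H₂O + n_Ar/√M_Ar)
= (3.52/√18.02) / (3.52/√18.02 + 1.63/√39.95) = 0.8292/(0.8292 + 0.2579) = 0.763.

0.763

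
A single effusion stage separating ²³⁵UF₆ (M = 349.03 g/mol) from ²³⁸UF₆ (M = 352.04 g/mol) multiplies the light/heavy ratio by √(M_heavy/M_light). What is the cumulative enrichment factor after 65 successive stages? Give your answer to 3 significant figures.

1.32

The single-stage factor is √(M_heavy/M_light), so 65 stages give [√(352.04/349.03)]^65 = (352.04/349.03)^(65/2).
= 1.00862^(65/2) = 1.32.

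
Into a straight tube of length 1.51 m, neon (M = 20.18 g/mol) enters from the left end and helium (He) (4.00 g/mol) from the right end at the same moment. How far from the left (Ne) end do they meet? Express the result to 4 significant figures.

Graham's law gives d_Ne/d_He = rate_Ne/rate_He = √(M_He/M_Ne) = √(4.00/20.18) = 0.4452.
With d_Ne + d_He = 1.51 m, d_He = 1.51/(1 + 0.4452) = 1.045 m.
d_Ne = 1.51 − 1.045 = 0.4652 m.

0.4652 m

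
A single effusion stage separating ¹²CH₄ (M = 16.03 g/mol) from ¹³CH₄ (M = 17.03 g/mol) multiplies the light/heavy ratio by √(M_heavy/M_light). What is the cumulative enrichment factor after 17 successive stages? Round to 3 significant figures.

After 17 stages the ratio has grown by (√(17.03/16.03))^17 = (17.03/16.03)^(17/2).
= 1.06238^(17/2) = 1.67.

1.67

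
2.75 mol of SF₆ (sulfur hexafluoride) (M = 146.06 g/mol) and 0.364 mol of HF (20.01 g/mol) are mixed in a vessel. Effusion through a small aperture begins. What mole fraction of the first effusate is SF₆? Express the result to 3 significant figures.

Rate_i ∝ x_i/√M_i (Graham's law weighted by mole fraction), so the effusate composition follows n_i/√M_i.
x_SF₆(eff) = (n_SF₆/√M_SF₆) / (n_SF₆/√M_SF₆ + n_HF/√M_HF)
= (2.75/√146.06) / (2.75/√146.06 + 0.364/√20.01) = 0.2275/(0.2275 + 0.08137) = 0.737.

0.737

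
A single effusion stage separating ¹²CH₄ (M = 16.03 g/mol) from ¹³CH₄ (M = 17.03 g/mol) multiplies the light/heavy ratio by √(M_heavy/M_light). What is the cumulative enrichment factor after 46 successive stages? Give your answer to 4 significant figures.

4.022

Overall factor = α^46 with α = √(17.03/16.03), i.e. (17.03/16.03)^(46/2).
= 1.06238^23 = 4.022.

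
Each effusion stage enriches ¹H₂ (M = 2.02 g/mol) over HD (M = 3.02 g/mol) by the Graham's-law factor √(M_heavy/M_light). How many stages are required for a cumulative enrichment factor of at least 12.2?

Per stage α = (3.02/2.02)^(1/2) = 1.49505^0.5, giving ln α = 0.2011.
Need α^N ≥ 12.2 ⇒ N ≥ ln(12.2) / ln α = 2.501 / 0.2011 = 12.44.
Rounding up, N = 13 stages.

13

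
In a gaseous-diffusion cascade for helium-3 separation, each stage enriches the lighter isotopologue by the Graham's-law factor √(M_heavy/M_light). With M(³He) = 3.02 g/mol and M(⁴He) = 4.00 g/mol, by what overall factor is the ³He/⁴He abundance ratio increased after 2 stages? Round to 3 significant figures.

1.32

The single-stage factor is √(M_heavy/M_light), so 2 stages give [√(4.00/3.02)]^2 = (4.00/3.02)^(2/2).
= 1.32450^1 = 1.32.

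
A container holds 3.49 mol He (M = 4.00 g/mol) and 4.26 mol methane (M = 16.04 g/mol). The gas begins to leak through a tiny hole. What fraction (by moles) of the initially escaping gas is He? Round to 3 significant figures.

Effusion rate of each component ∝ n_i/√M_i (partial pressure × 1/√M).
Mole fraction of He in the effusate = (n_He/√M_He) / (n_He/√M_He + n_CH₄/√M_CH₄)
= (3.49/√4.00) / (3.49/√4.00 + 4.26/√16.04) = 1.745/(1.745 + 1.064) = 0.621.

0.621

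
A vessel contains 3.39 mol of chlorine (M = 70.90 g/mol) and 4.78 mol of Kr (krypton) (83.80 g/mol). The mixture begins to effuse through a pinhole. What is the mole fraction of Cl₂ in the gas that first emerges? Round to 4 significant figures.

Rate_i ∝ x_i/√M_i (Graham's law weighted by mole fraction), so the effusate composition follows n_i/√M_i.
So x_Cl₂ in the escaping gas = (n_Cl₂/√M_Cl₂) / Σ(n_i/√M_i)
= (3.39/√70.90) / (3.39/√70.90 + 4.78/√83.80) = 0.4026/(0.4026 + 0.5222) = 0.4354.

0.4354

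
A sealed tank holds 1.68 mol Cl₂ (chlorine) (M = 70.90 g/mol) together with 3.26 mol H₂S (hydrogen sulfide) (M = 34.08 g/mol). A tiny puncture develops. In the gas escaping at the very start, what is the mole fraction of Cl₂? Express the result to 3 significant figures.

0.263

Effusion rate of each component ∝ n_i/√M_i (partial pressure × 1/√M).
So x_Cl₂ in the escaping gas = (n_Cl₂/√M_Cl₂) / Σ(n_i/√M_i)
= (1.68/√70.90) / (1.68/√70.90 + 3.26/√34.08) = 0.1995/(0.1995 + 0.5584) = 0.263.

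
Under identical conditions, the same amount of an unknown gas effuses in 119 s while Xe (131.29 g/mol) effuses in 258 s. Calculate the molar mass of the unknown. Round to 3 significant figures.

Graham's law gives t_X/t_Xe = √(M_X/M_Xe).
119/258 = 0.4612 = √(M_X/131.29)
M_X = 131.29 × 0.4612² = 131.29 × 0.2127 = 27.9 g/mol

27.9 g/mol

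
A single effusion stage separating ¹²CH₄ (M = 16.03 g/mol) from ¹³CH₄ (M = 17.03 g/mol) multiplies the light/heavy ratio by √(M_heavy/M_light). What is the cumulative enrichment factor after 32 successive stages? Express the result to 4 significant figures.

2.633

After 32 stages the ratio has grown by (√(17.03/16.03))^32 = (17.03/16.03)^(32/2).
= 1.06238^16 = 2.633.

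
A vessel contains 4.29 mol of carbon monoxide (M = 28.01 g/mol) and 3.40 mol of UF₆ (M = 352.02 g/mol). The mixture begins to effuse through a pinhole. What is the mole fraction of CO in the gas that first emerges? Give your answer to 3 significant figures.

Rate_i ∝ x_i/√M_i (Graham's law weighted by mole fraction), so the effusate composition follows n_i/√M_i.
So x_CO in the escaping gas = (n_CO/√M_CO) / Σ(n_i/√M_i)
= (4.29/√28.01) / (4.29/√28.01 + 3.40/√352.02) = 0.8106/(0.8106 + 0.1812) = 0.817.

0.817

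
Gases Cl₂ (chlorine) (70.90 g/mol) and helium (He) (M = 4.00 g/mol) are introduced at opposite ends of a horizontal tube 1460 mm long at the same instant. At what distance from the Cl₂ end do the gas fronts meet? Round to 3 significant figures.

280 mm

In equal time, each gas travels a distance ∝ its rate ∝ 1/√M, so d_Cl₂/d_He = √(M_He/M_Cl₂) = √(4.00/70.90) = 0.2375.
With d_Cl₂ + d_He = 1460 mm, d_He = 1460/(1 + 0.2375) = 1180 mm.
d_Cl₂ = 1460 − 1180 = 280 mm.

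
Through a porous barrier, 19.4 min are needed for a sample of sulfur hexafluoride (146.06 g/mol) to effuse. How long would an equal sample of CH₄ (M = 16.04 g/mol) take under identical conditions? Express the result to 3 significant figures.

From Graham's law, t_CH₄/t_SF₆ = √(M_CH₄/M_SF₆) = √(16.04/146.06) = √0.1098 = 0.3314.
So the time for CH₄ is 19.4 × 0.3314 = 6.43 min.

6.43 min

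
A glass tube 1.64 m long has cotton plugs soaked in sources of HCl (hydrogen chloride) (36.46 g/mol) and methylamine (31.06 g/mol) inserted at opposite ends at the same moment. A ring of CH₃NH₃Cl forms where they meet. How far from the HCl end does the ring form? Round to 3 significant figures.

0.787 m

Distances travelled in equal time are proportional to diffusion rates, so d_HCl/d_CH₃NH₂ = √(M_CH₃NH₂/M_HCl) = √(31.06/36.46) = 0.9230.
With d_HCl + d_CH₃NH₂ = 1.64 m, d_CH₃NH₂ = 1.64/(1 + 0.9230) = 0.8528 m.
d_HCl = 1.64 − 0.8528 = 0.787 m.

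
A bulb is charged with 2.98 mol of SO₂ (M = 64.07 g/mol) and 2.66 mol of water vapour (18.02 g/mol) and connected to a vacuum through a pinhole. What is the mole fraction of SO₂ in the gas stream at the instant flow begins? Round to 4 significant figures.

0.3727

Each component's effusion rate ∝ (its partial pressure)·(1/√M) ∝ n_i/√M_i.
So x_SO₂ in the escaping gas = (n_SO₂/√M_SO₂) / Σ(n_i/√M_i)
= (2.98/√64.07) / (2.98/√64.07 + 2.66/√18.02) = 0.3723/(0.3723 + 0.6266) = 0.3727.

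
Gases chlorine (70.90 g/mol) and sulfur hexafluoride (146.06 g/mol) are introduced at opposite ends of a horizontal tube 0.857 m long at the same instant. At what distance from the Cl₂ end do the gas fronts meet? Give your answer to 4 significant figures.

The fronts meet when d_Cl₂ + d_SF₆ = L with d_Cl₂/d_SF₆ = √(M_SF₆/M_Cl₂) (Graham's law). Here √(M_SF₆/M_Cl₂) = √(146.06/70.90) = 1.435.
With d_Cl₂ + d_SF₆ = 0.857 m, d_SF₆ = 0.857/(1 + 1.435) = 0.3519 m.
d_Cl₂ = 0.857 − 0.3519 = 0.5051 m.

0.5051 m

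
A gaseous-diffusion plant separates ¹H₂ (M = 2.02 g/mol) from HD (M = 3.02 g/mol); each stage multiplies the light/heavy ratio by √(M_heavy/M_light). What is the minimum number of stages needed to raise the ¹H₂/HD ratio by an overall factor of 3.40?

7

Single-stage factor α = √(3.02/2.02), so ln α = ½ ln(1.49505) = 0.2011.
Need α^N ≥ 3.40 ⇒ N ≥ ln(3.40) / ln α = 1.224 / 0.2011 = 6.09.
So at least 7 stages are needed.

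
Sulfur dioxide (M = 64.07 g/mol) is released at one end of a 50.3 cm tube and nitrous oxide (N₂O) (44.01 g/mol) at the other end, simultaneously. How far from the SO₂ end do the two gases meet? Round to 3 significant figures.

22.8 cm

The fronts meet when d_SO₂ + d_N₂O = L with d_SO₂/d_N₂O = √(M_N₂O/M_SO₂) (Graham's law). Here √(M_N₂O/M_SO₂) = √(44.01/64.07) = 0.8288.
With d_SO₂ + d_N₂O = 50.3 cm, d_N₂O = 50.3/(1 + 0.8288) = 27.50 cm.
d_SO₂ = 50.3 − 27.50 = 22.8 cm.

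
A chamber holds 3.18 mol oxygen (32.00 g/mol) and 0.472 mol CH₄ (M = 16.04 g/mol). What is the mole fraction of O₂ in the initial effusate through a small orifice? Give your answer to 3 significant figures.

The effusion rate of species i is ∝ p_i/√M_i ∝ n_i/√M_i.
So x_O₂ in the escaping gas = (n_O₂/√M_O₂) / Σ(n_i/√M_i)
= (3.18/√32.00) / (3.18/√32.00 + 0.472/√16.04) = 0.5621/(0.5621 + 0.1179) = 0.827.

0.827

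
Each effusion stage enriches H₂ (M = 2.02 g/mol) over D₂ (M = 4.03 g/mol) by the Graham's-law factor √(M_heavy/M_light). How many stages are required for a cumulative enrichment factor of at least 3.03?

With α = √(4.03/2.02) per stage, ln α = ½ ln(1.99505) = 0.3453.
Need α^N ≥ 3.03 ⇒ N ≥ ln(3.03) / ln α = 1.109 / 0.3453 = 3.21.
Minimum whole number of stages: N = 4.

4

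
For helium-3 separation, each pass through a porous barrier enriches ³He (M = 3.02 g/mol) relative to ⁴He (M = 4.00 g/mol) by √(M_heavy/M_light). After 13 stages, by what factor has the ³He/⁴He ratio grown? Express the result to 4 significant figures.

After 13 stages the ratio has grown by (√(4.00/3.02))^13 = (4.00/3.02)^(13/2).
= 1.32450^(13/2) = 6.214.

6.214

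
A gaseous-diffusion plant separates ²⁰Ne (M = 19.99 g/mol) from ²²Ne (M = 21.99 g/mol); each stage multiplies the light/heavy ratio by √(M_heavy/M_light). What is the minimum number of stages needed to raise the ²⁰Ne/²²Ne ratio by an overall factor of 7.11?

42

With α = √(21.99/19.99) per stage, ln α = ½ ln(1.10005) = 0.04768.
Need α^N ≥ 7.11 ⇒ N ≥ ln(7.11) / ln α = 1.962 / 0.04768 = 41.14.
Rounding up, N = 42 stages.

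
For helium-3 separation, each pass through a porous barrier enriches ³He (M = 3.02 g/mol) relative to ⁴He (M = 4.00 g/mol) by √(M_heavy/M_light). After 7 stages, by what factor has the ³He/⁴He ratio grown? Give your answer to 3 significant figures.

Each stage multiplies the ratio by α = √(4.00/3.02), so after 7 stages the overall factor is α^7 = (4.00/3.02)^(7/2).
= 1.32450^(7/2) = 2.67.

2.67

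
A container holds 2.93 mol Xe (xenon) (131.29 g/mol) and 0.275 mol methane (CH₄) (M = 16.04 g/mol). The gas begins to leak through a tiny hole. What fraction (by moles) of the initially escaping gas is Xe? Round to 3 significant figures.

0.788

Rate_i ∝ x_i/√M_i (Graham's law weighted by mole fraction), so the effusate composition follows n_i/√M_i.
x_Xe(eff) = (n_Xe/√M_Xe) / (n_Xe/√M_Xe + n_CH₄/√M_CH₄)
= (2.93/√131.29) / (2.93/√131.29 + 0.275/√16.04) = 0.2557/(0.2557 + 0.06866) = 0.788.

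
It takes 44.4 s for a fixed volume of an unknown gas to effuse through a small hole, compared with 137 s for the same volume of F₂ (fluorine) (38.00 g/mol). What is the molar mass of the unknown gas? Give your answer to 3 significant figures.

3.99 g/mol

By Graham's law, t_X/t_F₂ = √(M_X/M_F₂).
44.4/137 = 0.3241 = √(M_X/38.00)
M_X = 38.00 × 0.3241² = 38.00 × 0.1050 = 3.99 g/mol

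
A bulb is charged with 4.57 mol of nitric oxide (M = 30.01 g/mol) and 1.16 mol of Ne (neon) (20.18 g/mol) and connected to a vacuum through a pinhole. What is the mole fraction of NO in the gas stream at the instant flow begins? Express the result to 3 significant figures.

Effusion rate of each component ∝ n_i/√M_i (partial pressure × 1/√M).
Mole fraction of NO in the effusate = (n_NO/√M_NO) / (n_NO/√M_NO + n_Ne/√M_Ne)
= (4.57/√30.01) / (4.57/√30.01 + 1.16/√20.18) = 0.8342/(0.8342 + 0.2582) = 0.764.

0.764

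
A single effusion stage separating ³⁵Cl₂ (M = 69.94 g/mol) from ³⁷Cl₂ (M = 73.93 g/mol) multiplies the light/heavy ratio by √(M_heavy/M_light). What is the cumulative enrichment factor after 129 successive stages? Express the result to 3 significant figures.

After 129 stages the ratio has grown by (√(73.93/69.94))^129 = (73.93/69.94)^(129/2).
= 1.05705^(129/2) = 35.8.

35.8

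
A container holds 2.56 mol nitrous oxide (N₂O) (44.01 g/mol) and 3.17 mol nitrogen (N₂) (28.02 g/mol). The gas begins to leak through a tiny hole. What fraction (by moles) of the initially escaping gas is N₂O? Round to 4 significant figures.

0.3919

Each component's effusion rate ∝ (its partial pressure)·(1/√M) ∝ n_i/√M_i.
x_N₂O(eff) = (n_N₂O/√M_N₂O) / (n_N₂O/√M_N₂O + n_N₂/√M_N₂)
= (2.56/√44.01) / (2.56/√44.01 + 3.17/√28.02) = 0.3859/(0.3859 + 0.5989) = 0.3919.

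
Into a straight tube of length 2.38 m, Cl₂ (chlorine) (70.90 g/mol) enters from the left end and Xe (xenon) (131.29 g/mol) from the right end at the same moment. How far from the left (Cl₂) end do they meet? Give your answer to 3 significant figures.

Distances travelled in equal time are proportional to diffusion rates, so d_Cl₂/d_Xe = √(M_Xe/M_Cl₂) = √(131.29/70.90) = 1.361.
With d_Cl₂ + d_Xe = 2.38 m, d_Xe = 2.38/(1 + 1.361) = 1.008 m.
d_Cl₂ = 2.38 − 1.008 = 1.37 m.

1.37 m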